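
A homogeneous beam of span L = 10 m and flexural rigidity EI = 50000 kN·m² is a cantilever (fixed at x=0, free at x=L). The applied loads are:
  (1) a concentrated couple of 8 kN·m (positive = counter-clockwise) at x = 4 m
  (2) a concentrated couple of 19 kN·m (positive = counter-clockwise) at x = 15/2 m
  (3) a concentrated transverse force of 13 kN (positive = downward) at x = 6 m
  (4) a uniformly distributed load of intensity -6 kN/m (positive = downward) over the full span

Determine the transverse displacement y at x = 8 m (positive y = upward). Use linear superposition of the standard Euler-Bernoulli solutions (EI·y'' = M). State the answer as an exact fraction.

y(8) = 39181/400000 m

Load 1 — applied couple M₀=8 kN·m at a=4 m (b=L-a=6):
  y_1 = M₀a(2x-a)/(2EI)  [x>a] = 8·4·(2·8-4)/(2·50000) = 12/3125 m
Load 2 — applied couple M₀=19 kN·m at a=15/2 m (b=L-a=5/2):
  y_2 = M₀a(2x-a)/(2EI)  [x>a] = 19·(15/2)·(2·8-(15/2))/(2·50000) = 969/80000 m
Load 3 — point force P=13 kN at a=6 m (b=L-a=4):
  y_3 = -Pa²(3x-a)/(6EI)  [x>a] = -13·6²·(3·8-6)/(6·50000) = -351/12500 m
Load 4 — uniform load w=-6 kN/m over full span:
  y_4 = -wx²(x²-4Lx+6L²)/(24EI) = -(-6)·8²·(8²-4·10·8+6·10²)/(24·50000) = 344/3125 m
Superposition: y = Σ y_i = 39181/400000 m ≈ 0.097952 m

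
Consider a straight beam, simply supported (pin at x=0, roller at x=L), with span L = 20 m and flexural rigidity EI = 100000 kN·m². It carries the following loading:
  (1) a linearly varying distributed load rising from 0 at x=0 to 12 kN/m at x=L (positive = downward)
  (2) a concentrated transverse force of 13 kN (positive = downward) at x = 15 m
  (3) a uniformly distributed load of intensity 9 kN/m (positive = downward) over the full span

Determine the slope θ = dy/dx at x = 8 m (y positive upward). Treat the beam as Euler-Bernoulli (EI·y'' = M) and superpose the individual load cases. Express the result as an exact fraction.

Load 1 — triangular load w₀=12 kN/m (0→w₀ over full span):
  θ_1 = -w₀(7L⁴-30L²x²+15x⁴)/(360LEI) = -12·(7·20⁴-30·20²·8²+15·8⁴)/(360·20·100000) = -323/46875 rad
Load 2 — point force P=13 kN at a=15 m (b=L-a=5):
  θ_2 = -Pb(L²-b²-3x²)/(6LEI)  [x≤a] = -13·5·(20²-5²-3·8²)/(6·20·100000) = -793/800000 rad
Load 3 — uniform load w=9 kN/m over full span:
  θ_3 = -w(L³-6Lx²+4x³)/(24EI) = -9·(20³-6·20·8²+4·8³)/(24·100000) = -111/12500 rad
Superposition: θ = Σ θ_i = -201143/12000000 rad ≈ -0.016762 rad

θ(8) = -201143/12000000 rad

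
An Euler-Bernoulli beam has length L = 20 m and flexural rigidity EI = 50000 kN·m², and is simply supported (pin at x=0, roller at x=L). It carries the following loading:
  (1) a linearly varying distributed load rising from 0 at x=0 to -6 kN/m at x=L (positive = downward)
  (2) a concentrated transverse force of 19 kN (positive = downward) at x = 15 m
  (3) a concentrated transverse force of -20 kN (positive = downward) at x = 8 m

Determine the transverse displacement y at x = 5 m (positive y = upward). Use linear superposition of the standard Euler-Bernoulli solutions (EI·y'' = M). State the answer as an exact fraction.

y(5) = 49751/480000 m

Load 1 — triangular load w₀=-6 kN/m (0→w₀ over full span):
  y_1 = -w₀x(7L⁴-10L²x²+3x⁴)/(360LEI) = -(-6)·5·(7·20⁴-10·20²·5²+3·5⁴)/(360·20·50000) = 109/1280 m
Load 2 — point force P=19 kN at a=15 m (b=L-a=5):
  y_2 = -Pbx(L²-b²-x²)/(6LEI)  [x≤a] = -19·5·5·(20²-5²-5²)/(6·20·50000) = -133/4800 m
Load 3 — point force P=-20 kN at a=8 m (b=L-a=12):
  y_3 = -Pbx(L²-b²-x²)/(6LEI)  [x≤a] = -(-20)·12·5·(20²-12²-5²)/(6·20·50000) = 231/5000 m
Superposition: y = Σ y_i = 49751/480000 m ≈ 0.103648 m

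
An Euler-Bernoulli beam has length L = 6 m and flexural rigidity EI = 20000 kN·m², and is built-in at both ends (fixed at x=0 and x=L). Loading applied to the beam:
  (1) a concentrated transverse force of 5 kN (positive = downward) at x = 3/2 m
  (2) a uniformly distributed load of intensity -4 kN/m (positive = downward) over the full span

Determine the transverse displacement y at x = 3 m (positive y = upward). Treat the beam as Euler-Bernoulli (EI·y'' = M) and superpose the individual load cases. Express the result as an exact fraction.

Load 1 — point force P=5 kN at a=3/2 m (b=L-a=9/2):
  y_1 = -Pa²(L-x)²(3bL-(3b+a)(L-x))/(6L³EI)  [x>a] = -5·(3/2)²·(6-3)²·(3·(9/2)·6-(3·(9/2)+(3/2))·(6-3))/(6·6³·20000) = -9/64000 m
Load 2 — uniform load w=-4 kN/m over full span:
  y_2 = -wx²(L-x)²/(24EI) = -(-4)·3²·(6-3)²/(24·20000) = 27/40000 m
Superposition: y = Σ y_i = 171/320000 m ≈ 0.000534 m

y(3) = 171/320000 m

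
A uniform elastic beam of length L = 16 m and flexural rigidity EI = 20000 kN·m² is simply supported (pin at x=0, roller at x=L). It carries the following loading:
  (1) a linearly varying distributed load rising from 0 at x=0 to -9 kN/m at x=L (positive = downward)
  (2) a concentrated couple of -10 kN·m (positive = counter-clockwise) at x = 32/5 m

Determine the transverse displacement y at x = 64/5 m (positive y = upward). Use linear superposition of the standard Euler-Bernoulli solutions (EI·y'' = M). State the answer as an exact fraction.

Load 1 — triangular load w₀=-9 kN/m (0→w₀ over full span):
  y_1 = -w₀x(7L⁴-10L²x²+3x⁴)/(360LEI) = -(-9)·(64/5)·(7·16⁴-10·16²·(64/5)²+3·(64/5)⁴)/(360·16·20000) = 1170432/9765625 m
Load 2 — applied couple M₀=-10 kN·m at a=32/5 m (b=L-a=48/5):
  y_2 = (M₀x³/(6L)-M₀(x-a)²/2+C₁x)/EI  [x>a] with C₁=M₀(3b²-L²)/(6L)=-32/15 = ((-10)·(64/5)³/(6·16)-(-10)·((64/5)-(32/5))²/2+(-32/15)·(64/5))/20000 = -32/15625 m
Superposition: y = Σ y_i = 1150432/9765625 m ≈ 0.117804 m

y(64/5) = 1150432/9765625 m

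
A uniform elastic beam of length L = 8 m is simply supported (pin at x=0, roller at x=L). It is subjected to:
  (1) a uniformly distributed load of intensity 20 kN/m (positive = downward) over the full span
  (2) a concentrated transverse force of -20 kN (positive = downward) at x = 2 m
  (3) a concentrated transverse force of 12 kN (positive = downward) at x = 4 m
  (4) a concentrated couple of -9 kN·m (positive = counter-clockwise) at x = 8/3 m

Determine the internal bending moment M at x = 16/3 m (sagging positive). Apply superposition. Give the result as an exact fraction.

M(16/3) = 1331/9 kN·m

Load 1 — uniform load w=20 kN/m over full span:
  M_1 = wx(L-x)/2 = 20·(16/3)·(8-(16/3))/2 = 1280/9 kN·m
Load 2 — point force P=-20 kN at a=2 m (b=L-a=6):
  M_2 = Pa(L-x)/L  [x>a] = (-20)·2·(8-(16/3))/8 = -40/3 kN·m
Load 3 — point force P=12 kN at a=4 m (b=L-a=4):
  M_3 = Pa(L-x)/L  [x>a] = 12·4·(8-(16/3))/8 = 16 kN·m
Load 4 — applied couple M₀=-9 kN·m at a=8/3 m (b=L-a=16/3):
  M_4 = M₀x/L - M₀  [x>a] = (-9)·(16/3)/8 - (-9) = 3 kN·m
Superposition: M = Σ M_i = 1331/9 kN·m ≈ 147.888889 kN·m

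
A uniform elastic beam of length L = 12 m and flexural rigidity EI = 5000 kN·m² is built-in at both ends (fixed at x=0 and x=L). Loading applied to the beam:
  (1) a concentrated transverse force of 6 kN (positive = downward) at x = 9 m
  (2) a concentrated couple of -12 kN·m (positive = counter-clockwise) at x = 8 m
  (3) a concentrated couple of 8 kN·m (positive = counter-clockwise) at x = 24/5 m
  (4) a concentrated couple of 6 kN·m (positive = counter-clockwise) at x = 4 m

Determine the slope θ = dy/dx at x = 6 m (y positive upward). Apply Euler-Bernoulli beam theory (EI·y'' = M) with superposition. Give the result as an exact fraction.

Load 1 — point force P=6 kN at a=9 m (b=L-a=3):
  θ_1 = -Pb²x(2aL-(3a+b)x)/(2L³EI)  [x≤a] = -6·3²·6·(2·9·12-(3·9+3)·6)/(2·12³·5000) = -27/40000 rad
Load 2 — applied couple M₀=-12 kN·m at a=8 m (b=L-a=4):
  θ_2 = (R_Ax²/2 - M_Ax)/EI  [x≤a] with R_A=-4/3, M_A=-4 = ((-4/3)·6²/2 - (-4)·6)/5000 = 0 rad
Load 3 — applied couple M₀=8 kN·m at a=24/5 m (b=L-a=36/5):
  θ_3 = (R_Ax²/2 - M_Ax - M₀(x-a))/EI  [x>a] with R_A=24/25, M_A=24/25 = ((24/25)·6²/2 - (24/25)·6 - 8·(6-(24/5)))/5000 = 6/15625 rad
Load 4 — applied couple M₀=6 kN·m at a=4 m (b=L-a=8):
  θ_4 = (R_Ax²/2 - M_Ax - M₀(x-a))/EI  [x>a] with R_A=2/3, M_A=0 = ((2/3)·6²/2 - 0·6 - 6·(6-4))/5000 = 0 rad
Superposition: θ = Σ θ_i = -291/1000000 rad ≈ -0.000291 rad

θ(6) = -291/1000000 rad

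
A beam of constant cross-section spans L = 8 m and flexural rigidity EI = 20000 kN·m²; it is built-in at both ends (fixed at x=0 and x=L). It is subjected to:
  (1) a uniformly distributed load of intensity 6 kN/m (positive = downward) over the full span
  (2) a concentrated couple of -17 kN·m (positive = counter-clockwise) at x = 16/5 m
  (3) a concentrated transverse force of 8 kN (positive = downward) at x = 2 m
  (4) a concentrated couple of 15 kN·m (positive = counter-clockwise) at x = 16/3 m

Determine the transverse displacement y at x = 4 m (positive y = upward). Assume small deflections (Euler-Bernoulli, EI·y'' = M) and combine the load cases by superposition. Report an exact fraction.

Load 1 — uniform load w=6 kN/m over full span:
  y_1 = -wx²(L-x)²/(24EI) = -6·4²·(8-4)²/(24·20000) = -2/625 m
Load 2 — applied couple M₀=-17 kN·m at a=16/5 m (b=L-a=24/5):
  y_2 = (R_Ax³/6 - M_Ax²/2 - M₀(x-a)²/2)/EI  [x>a] with R_A=-153/50, M_A=-51/25 = ((-153/50)·4³/6 - (-51/25)·4²/2 - (-17)·(4-(16/5))²/2)/20000 = -17/31250 m
Load 3 — point force P=8 kN at a=2 m (b=L-a=6):
  y_3 = -Pa²(L-x)²(3bL-(3b+a)(L-x))/(6L³EI)  [x>a] = -8·2²·(8-4)²·(3·6·8-(3·6+2)·(8-4))/(6·8³·20000) = -1/1875 m
Load 4 — applied couple M₀=15 kN·m at a=16/3 m (b=L-a=8/3):
  y_4 = (R_Ax³/6 - M_Ax²/2)/EI  [x≤a] with R_A=5/2, M_A=5 = ((5/2)·4³/6 - 5·4²/2)/20000 = -1/1500 m
Superposition: y = Σ y_i = -309/62500 m ≈ -0.004944 m

y(4) = -309/62500 m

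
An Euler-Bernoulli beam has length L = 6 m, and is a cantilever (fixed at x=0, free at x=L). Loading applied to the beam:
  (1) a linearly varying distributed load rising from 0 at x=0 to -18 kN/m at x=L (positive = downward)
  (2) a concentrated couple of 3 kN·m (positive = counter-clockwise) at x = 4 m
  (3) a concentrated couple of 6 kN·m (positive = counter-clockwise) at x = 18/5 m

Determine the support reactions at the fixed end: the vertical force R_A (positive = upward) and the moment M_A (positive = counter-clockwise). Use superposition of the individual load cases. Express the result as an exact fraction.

Load 1 — triangular load w₀=-18 kN/m (0→w₀ over full span):
  R_A = w₀L/2 = (-18)·6/2 = -54 kN
  M_A = w₀L²/3 = (-18)·6²/3 = -216 kN·m
Load 2 — applied couple M₀=3 kN·m at a=4 m (b=L-a=2):
  R_A = 0 kN
  M_A = -M₀ = -3 kN·m
Load 3 — applied couple M₀=6 kN·m at a=18/5 m (b=L-a=12/5):
  R_A = 0 kN
  M_A = -M₀ = -6 kN·m
Superposition: R_A = -54 kN, M_A = -225 kN·m

R_A = -54 kN, M_A = -225 kN·m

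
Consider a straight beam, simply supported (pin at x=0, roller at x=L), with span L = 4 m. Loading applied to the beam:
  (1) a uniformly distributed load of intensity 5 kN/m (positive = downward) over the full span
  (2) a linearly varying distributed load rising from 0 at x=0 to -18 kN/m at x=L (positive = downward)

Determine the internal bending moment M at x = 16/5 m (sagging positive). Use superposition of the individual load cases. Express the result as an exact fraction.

M(16/5) = -928/125 kN·m

Load 1 — uniform load w=5 kN/m over full span:
  M_1 = wx(L-x)/2 = 5·(16/5)·(4-(16/5))/2 = 32/5 kN·m
Load 2 — triangular load w₀=-18 kN/m (0→w₀ over full span):
  M_2 = w₀Lx/6 - w₀x³/(6L) = (-18)·4·(16/5)/6 - (-18)·(16/5)³/(6·4) = -1728/125 kN·m
Superposition: M = Σ M_i = -928/125 kN·m ≈ -7.424000 kN·m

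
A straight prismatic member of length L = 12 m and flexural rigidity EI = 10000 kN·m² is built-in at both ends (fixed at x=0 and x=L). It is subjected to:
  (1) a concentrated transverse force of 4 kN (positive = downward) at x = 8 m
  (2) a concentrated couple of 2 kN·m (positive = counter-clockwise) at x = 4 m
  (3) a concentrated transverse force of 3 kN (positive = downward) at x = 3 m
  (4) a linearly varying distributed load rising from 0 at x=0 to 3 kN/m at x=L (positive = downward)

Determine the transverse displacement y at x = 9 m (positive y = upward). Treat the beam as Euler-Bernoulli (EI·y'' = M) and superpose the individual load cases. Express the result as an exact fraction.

y(9) = -69379/9600000 m

Load 1 — point force P=4 kN at a=8 m (b=L-a=4):
  y_1 = -Pa²(L-x)²(3bL-(3b+a)(L-x))/(6L³EI)  [x>a] = -4·8²·(12-9)²·(3·4·12-(3·4+8)·(12-9))/(6·12³·10000) = -7/3750 m
Load 2 — applied couple M₀=2 kN·m at a=4 m (b=L-a=8):
  y_2 = (R_Ax³/6 - M_Ax²/2 - M₀(x-a)²/2)/EI  [x>a] with R_A=2/9, M_A=0 = ((2/9)·9³/6 - 0·9²/2 - 2·(9-4)²/2)/10000 = 1/5000 m
Load 3 — point force P=3 kN at a=3 m (b=L-a=9):
  y_3 = -Pa²(L-x)²(3bL-(3b+a)(L-x))/(6L³EI)  [x>a] = -3·3²·(12-9)²·(3·9·12-(3·9+3)·(12-9))/(6·12³·10000) = -351/640000 m
Load 4 — triangular load w₀=3 kN/m (0→w₀ over full span):
  y_4 = -w₀x²(L-x)²(x+2L)/(120LEI) = -3·9²·(12-9)²·(9+2·12)/(120·12·10000) = -8019/1600000 m
Superposition: y = Σ y_i = -69379/9600000 m ≈ -0.007227 m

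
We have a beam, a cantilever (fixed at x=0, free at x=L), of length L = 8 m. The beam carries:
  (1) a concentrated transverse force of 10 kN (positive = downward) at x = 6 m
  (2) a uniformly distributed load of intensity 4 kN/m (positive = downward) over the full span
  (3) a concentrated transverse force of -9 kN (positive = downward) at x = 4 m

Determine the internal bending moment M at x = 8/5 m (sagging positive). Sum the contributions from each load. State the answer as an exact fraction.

Load 1 — point force P=10 kN at a=6 m (b=L-a=2):
  M_1 = -P(a-x)  [x≤a] = -10·(6-(8/5)) = -44 kN·m
Load 2 — uniform load w=4 kN/m over full span:
  M_2 = -w(L-x)²/2 = -4·(8-(8/5))²/2 = -2048/25 kN·m
Load 3 — point force P=-9 kN at a=4 m (b=L-a=4):
  M_3 = -P(a-x)  [x≤a] = -(-9)·(4-(8/5)) = 108/5 kN·m
Superposition: M = Σ M_i = -2608/25 kN·m ≈ -104.320000 kN·m

M(8/5) = -2608/25 kN·m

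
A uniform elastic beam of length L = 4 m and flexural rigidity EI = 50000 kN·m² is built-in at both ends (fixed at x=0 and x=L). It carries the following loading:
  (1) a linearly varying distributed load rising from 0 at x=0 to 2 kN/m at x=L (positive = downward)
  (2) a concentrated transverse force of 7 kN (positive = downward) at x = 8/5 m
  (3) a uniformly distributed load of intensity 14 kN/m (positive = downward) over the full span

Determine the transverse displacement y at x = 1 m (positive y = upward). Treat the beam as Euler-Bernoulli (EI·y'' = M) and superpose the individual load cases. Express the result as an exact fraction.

Load 1 — triangular load w₀=2 kN/m (0→w₀ over full span):
  y_1 = -w₀x²(L-x)²(x+2L)/(120LEI) = -2·1²·(4-1)²·(1+2·4)/(120·4·50000) = -27/4000000 m
Load 2 — point force P=7 kN at a=8/5 m (b=L-a=12/5):
  y_2 = -Pb²x²(3aL-(3a+b)x)/(6L³EI)  [x≤a] = -7·(12/5)²·1²·(3·(8/5)·4-(3·(8/5)+(12/5))·1)/(6·4³·50000) = -63/2500000 m
Load 3 — uniform load w=14 kN/m over full span:
  y_3 = -wx²(L-x)²/(24EI) = -14·1²·(4-1)²/(24·50000) = -21/200000 m
Superposition: y = Σ y_i = -2739/20000000 m ≈ -0.000137 m

y(1) = -2739/20000000 m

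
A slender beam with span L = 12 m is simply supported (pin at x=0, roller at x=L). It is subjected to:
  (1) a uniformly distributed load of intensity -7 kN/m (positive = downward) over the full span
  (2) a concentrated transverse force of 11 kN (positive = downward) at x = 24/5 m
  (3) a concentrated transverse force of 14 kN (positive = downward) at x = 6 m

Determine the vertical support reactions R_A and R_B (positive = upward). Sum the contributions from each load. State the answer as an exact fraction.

Load 1 — uniform load w=-7 kN/m over full span:
  R_A = wL/2 = (-7)·12/2 = -42 kN
  R_B = wL/2 = (-7)·12/2 = -42 kN
Load 2 — point force P=11 kN at a=24/5 m (b=L-a=36/5):
  R_A = Pb/L = 11·(36/5)/12 = 33/5 kN
  R_B = Pa/L = 11·(24/5)/12 = 22/5 kN
Load 3 — point force P=14 kN at a=6 m (b=L-a=6):
  R_A = Pb/L = 14·6/12 = 7 kN
  R_B = Pa/L = 14·6/12 = 7 kN
Superposition: R_A = -142/5 kN, R_B = -153/5 kN

R_A = -142/5 kN, R_B = -153/5 kN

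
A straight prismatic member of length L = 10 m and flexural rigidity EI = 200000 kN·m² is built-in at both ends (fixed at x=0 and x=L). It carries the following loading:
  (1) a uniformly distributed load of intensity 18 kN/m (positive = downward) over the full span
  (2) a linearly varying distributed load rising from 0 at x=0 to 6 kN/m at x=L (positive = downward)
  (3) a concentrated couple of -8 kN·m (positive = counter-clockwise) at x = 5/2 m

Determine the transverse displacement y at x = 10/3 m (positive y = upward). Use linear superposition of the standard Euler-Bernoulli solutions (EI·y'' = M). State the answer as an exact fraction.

Load 1 — uniform load w=18 kN/m over full span:
  y_1 = -wx²(L-x)²/(24EI) = -18·(10/3)²·(10-(10/3))²/(24·200000) = -1/540 m
Load 2 — triangular load w₀=6 kN/m (0→w₀ over full span):
  y_2 = -w₀x²(L-x)²(x+2L)/(120LEI) = -6·(10/3)²·(10-(10/3))²·((10/3)+2·10)/(120·10·200000) = -7/24300 m
Load 3 — applied couple M₀=-8 kN·m at a=5/2 m (b=L-a=15/2):
  y_3 = (R_Ax³/6 - M_Ax²/2 - M₀(x-a)²/2)/EI  [x>a] with R_A=-9/10, M_A=3/2 = ((-9/10)·(10/3)³/6 - (3/2)·(10/3)²/2 - (-8)·((10/3)-(5/2))²/2)/200000 = -1/18000 m
Superposition: y = Σ y_i = -1067/486000 m ≈ -0.002195 m

y(10/3) = -1067/486000 m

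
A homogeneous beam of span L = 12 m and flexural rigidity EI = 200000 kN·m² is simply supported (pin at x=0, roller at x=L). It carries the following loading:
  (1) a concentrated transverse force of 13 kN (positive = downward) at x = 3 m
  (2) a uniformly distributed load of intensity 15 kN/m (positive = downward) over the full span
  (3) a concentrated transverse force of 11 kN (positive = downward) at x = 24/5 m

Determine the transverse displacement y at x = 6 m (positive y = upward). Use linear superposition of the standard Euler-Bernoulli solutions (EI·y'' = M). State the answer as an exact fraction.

Load 1 — point force P=13 kN at a=3 m (b=L-a=9):
  y_1 = -Pa(L-x)(2Lx-a²-x²)/(6LEI)  [x>a] = -13·3·(12-6)·(2·12·6-3²-6²)/(6·12·200000) = -1287/800000 m
Load 2 — uniform load w=15 kN/m over full span:
  y_2 = -wx(L³-2Lx²+x³)/(24EI) = -15·6·(12³-2·12·6²+6³)/(24·200000) = -81/4000 m
Load 3 — point force P=11 kN at a=24/5 m (b=L-a=36/5):
  y_3 = -Pa(L-x)(2Lx-a²-x²)/(6LEI)  [x>a] = -11·(24/5)·(12-6)·(2·12·6-(24/5)²-6²)/(6·12·200000) = -5841/3125000 m
Superposition: y = Σ y_i = -2372787/100000000 m ≈ -0.023728 m

y(6) = -2372787/100000000 m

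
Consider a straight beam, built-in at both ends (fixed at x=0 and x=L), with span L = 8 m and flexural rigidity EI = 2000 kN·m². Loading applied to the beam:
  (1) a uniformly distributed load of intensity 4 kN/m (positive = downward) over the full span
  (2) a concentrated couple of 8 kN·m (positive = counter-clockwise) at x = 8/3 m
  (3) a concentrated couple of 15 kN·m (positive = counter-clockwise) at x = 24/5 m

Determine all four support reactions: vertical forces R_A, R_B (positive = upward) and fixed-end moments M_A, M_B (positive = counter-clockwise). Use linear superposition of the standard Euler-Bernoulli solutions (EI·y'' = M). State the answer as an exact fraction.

R_A = 601/30 kN, M_A = 392/15 kN·m, R_B = 359/30 kN, M_B = -253/15 kN·m

Load 1 — uniform load w=4 kN/m over full span:
  R_A = wL/2 = 4·8/2 = 16 kN
  M_A = wL²/12 = 4·8²/12 = 64/3 kN·m
  R_B = wL/2 = 4·8/2 = 16 kN
  M_B = -wL²/12 = -4·8²/12 = -64/3 kN·m
Load 2 — applied couple M₀=8 kN·m at a=8/3 m (b=L-a=16/3):
  R_A = 6M₀ab/L³ = 6·8·(8/3)·(16/3)/8³ = 4/3 kN
  M_A = M₀b(2a-b)/L² = 8·(16/3)·(2·(8/3)-(16/3))/8² = 0 kN·m
  R_B = -6M₀ab/L³ = -6·8·(8/3)·(16/3)/8³ = -4/3 kN
  M_B = M₀a(2b-a)/L² = 8·(8/3)·(2·(16/3)-(8/3))/8² = 8/3 kN·m
Load 3 — applied couple M₀=15 kN·m at a=24/5 m (b=L-a=16/5):
  R_A = 6M₀ab/L³ = 6·15·(24/5)·(16/5)/8³ = 27/10 kN
  M_A = M₀b(2a-b)/L² = 15·(16/5)·(2·(24/5)-(16/5))/8² = 24/5 kN·m
  R_B = -6M₀ab/L³ = -6·15·(24/5)·(16/5)/8³ = -27/10 kN
  M_B = M₀a(2b-a)/L² = 15·(24/5)·(2·(16/5)-(24/5))/8² = 9/5 kN·m
Superposition: R_A = 601/30 kN, M_A = 392/15 kN·m, R_B = 359/30 kN, M_B = -253/15 kN·m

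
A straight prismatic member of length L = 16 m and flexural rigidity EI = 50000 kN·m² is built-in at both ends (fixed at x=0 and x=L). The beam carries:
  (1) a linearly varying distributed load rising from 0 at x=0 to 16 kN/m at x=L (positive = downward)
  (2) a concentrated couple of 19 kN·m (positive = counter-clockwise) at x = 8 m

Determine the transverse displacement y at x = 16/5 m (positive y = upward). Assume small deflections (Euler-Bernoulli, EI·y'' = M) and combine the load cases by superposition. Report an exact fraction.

Load 1 — triangular load w₀=16 kN/m (0→w₀ over full span):
  y_1 = -w₀x²(L-x)²(x+2L)/(120LEI) = -16·(16/5)²·(16-(16/5))²·((16/5)+2·16)/(120·16·50000) = -1441792/146484375 m
Load 2 — applied couple M₀=19 kN·m at a=8 m (b=L-a=8):
  y_2 = (R_Ax³/6 - M_Ax²/2)/EI  [x≤a] with R_A=57/32, M_A=19/4 = ((57/32)·(16/5)³/6 - (19/4)·(16/5)²/2)/50000 = -114/390625 m
Superposition: y = Σ y_i = -1484542/146484375 m ≈ -0.010134 m

y(16/5) = -1484542/146484375 m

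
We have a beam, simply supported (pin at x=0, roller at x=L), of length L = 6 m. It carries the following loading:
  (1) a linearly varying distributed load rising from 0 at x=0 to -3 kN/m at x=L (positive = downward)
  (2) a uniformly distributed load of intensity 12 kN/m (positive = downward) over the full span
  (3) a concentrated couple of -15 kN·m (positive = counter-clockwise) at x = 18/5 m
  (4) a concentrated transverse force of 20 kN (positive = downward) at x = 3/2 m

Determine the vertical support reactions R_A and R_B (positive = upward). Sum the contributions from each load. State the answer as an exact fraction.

R_A = 91/2 kN, R_B = 75/2 kN

Load 1 — triangular load w₀=-3 kN/m (0→w₀ over full span):
  R_A = w₀L/6 = (-3)·6/6 = -3 kN
  R_B = w₀L/3 = (-3)·6/3 = -6 kN
Load 2 — uniform load w=12 kN/m over full span:
  R_A = wL/2 = 12·6/2 = 36 kN
  R_B = wL/2 = 12·6/2 = 36 kN
Load 3 — applied couple M₀=-15 kN·m at a=18/5 m (b=L-a=12/5):
  R_A = M₀/L = (-15)/6 = -5/2 kN
  R_B = -M₀/L = -(-15)/6 = 5/2 kN
Load 4 — point force P=20 kN at a=3/2 m (b=L-a=9/2):
  R_A = Pb/L = 20·(9/2)/6 = 15 kN
  R_B = Pa/L = 20·(3/2)/6 = 5 kN
Superposition: R_A = 91/2 kN, R_B = 75/2 kN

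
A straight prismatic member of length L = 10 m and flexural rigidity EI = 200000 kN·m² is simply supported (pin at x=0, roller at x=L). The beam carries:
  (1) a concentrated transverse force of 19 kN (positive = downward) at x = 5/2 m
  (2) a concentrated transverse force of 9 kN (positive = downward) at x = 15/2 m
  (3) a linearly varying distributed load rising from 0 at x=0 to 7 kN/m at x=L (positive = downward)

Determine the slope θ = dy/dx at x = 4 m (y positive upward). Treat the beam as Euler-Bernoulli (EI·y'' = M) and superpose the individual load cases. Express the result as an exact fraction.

θ(4) = -56651/144000000 rad

Load 1 — point force P=19 kN at a=5/2 m (b=L-a=15/2):
  θ_1 = -Pa(2L²-6Lx+3x²+a²)/(6LEI)  [x>a] = -19·(5/2)·(2·10²-6·10·4+3·4²+(5/2)²)/(6·10·200000) = -361/6400000 rad
Load 2 — point force P=9 kN at a=15/2 m (b=L-a=5/2):
  θ_2 = -Pb(L²-b²-3x²)/(6LEI)  [x≤a] = -9·(5/2)·(10²-(5/2)²-3·4²)/(6·10·200000) = -549/6400000 rad
Load 3 — triangular load w₀=7 kN/m (0→w₀ over full span):
  θ_3 = -w₀(7L⁴-30L²x²+15x⁴)/(360LEI) = -7·(7·10⁴-30·10²·4²+15·4⁴)/(360·10·200000) = -2261/9000000 rad
Superposition: θ = Σ θ_i = -56651/144000000 rad ≈ -0.000393 rad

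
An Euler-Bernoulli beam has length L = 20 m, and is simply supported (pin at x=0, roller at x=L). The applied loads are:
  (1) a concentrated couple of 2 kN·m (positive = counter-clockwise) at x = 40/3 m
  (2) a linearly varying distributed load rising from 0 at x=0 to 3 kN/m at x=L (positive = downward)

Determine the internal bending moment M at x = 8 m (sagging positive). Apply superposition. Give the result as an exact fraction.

Load 1 — applied couple M₀=2 kN·m at a=40/3 m (b=L-a=20/3):
  M_1 = M₀x/L  [x≤a] = 2·8/20 = 4/5 kN·m
Load 2 — triangular load w₀=3 kN/m (0→w₀ over full span):
  M_2 = w₀Lx/6 - w₀x³/(6L) = 3·20·8/6 - 3·8³/(6·20) = 336/5 kN·m
Superposition: M = Σ M_i = 68 kN·m ≈ 68.000000 kN·m

M(8) = 68 kN·m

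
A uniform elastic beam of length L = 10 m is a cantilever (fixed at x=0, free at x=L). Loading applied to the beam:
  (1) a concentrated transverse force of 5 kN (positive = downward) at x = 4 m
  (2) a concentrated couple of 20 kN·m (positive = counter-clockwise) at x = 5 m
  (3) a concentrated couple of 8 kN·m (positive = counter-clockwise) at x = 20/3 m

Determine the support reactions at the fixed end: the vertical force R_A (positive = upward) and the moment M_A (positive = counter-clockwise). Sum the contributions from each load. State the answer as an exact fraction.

R_A = 5 kN, M_A = -8 kN·m

Load 1 — point force P=5 kN at a=4 m (b=L-a=6):
  R_A = P = 5 kN
  M_A = Pa = 5·4 = 20 kN·m
Load 2 — applied couple M₀=20 kN·m at a=5 m (b=L-a=5):
  R_A = 0 kN
  M_A = -M₀ = -20 kN·m
Load 3 — applied couple M₀=8 kN·m at a=20/3 m (b=L-a=10/3):
  R_A = 0 kN
  M_A = -M₀ = -8 kN·m
Superposition: R_A = 5 kN, M_A = -8 kN·m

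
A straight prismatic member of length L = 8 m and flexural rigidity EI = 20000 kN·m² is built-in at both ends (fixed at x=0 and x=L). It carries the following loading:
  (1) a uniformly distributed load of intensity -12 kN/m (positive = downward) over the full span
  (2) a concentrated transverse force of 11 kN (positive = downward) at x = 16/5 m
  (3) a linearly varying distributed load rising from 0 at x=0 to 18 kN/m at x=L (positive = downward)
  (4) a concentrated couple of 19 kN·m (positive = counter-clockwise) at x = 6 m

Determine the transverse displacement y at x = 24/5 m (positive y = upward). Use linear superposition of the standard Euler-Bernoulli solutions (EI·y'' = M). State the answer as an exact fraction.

Load 1 — uniform load w=-12 kN/m over full span:
  y_1 = -wx²(L-x)²/(24EI) = -(-12)·(24/5)²·(8-(24/5))²/(24·20000) = 2304/390625 m
Load 2 — point force P=11 kN at a=16/5 m (b=L-a=24/5):
  y_2 = -Pa²(L-x)²(3bL-(3b+a)(L-x))/(6L³EI)  [x>a] = -11·(16/5)²·(8-(24/5))²·(3·(24/5)·8-(3·(24/5)+(16/5))·(8-(24/5)))/(6·8³·20000) = -32384/29296875 m
Load 3 — triangular load w₀=18 kN/m (0→w₀ over full span):
  y_3 = -w₀x²(L-x)²(x+2L)/(120LEI) = -18·(24/5)²·(8-(24/5))²·((24/5)+2·8)/(120·8·20000) = -44928/9765625 m
Load 4 — applied couple M₀=19 kN·m at a=6 m (b=L-a=2):
  y_4 = (R_Ax³/6 - M_Ax²/2)/EI  [x≤a] with R_A=171/64, M_A=95/16 = ((171/64)·(24/5)³/6 - (95/16)·(24/5)²/2)/20000 = -1197/1250000 m
Superposition: y = Σ y_i = -358763/468750000 m ≈ -0.000765 m

y(24/5) = -358763/468750000 m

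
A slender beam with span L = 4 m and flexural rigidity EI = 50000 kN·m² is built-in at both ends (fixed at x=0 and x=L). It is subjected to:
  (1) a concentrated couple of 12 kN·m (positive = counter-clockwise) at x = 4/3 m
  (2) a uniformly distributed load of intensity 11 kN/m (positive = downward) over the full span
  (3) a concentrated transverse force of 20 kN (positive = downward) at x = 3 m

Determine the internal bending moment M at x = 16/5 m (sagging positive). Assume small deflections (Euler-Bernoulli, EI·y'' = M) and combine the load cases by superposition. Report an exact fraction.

M(16/5) = 739/300 kN·m

Load 1 — applied couple M₀=12 kN·m at a=4/3 m (b=L-a=8/3):
  M_1 = R_Ax - M_A - M₀  [x>a] with R_A=4, M_A=0 = 4·(16/5) - 0 - 12 = 4/5 kN·m
Load 2 — uniform load w=11 kN/m over full span:
  M_2 = wLx/2 - wL²/12 - wx²/2 = 11·4·(16/5)/2 - 11·4²/12 - 11·(16/5)²/2 = -44/75 kN·m
Load 3 — point force P=20 kN at a=3 m (b=L-a=1):
  M_3 = Pa²(a+3b)(L-x)/L³ - Pa²b/L²  [x>a] = 20·3²·(3+3·1)·(4-(16/5))/4³ - 20·3²·1/4² = 9/4 kN·m
Superposition: M = Σ M_i = 739/300 kN·m ≈ 2.463333 kN·m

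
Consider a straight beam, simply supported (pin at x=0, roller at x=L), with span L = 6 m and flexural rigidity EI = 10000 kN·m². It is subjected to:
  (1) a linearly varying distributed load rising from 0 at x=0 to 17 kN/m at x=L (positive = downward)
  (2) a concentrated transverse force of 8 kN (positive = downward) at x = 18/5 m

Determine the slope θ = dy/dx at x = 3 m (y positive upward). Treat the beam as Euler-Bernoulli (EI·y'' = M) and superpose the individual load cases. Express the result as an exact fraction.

Load 1 — triangular load w₀=17 kN/m (0→w₀ over full span):
  θ_1 = -w₀(7L⁴-30L²x²+15x⁴)/(360LEI) = -17·(7·6⁴-30·6²·3²+15·3⁴)/(360·6·10000) = -357/800000 rad
Load 2 — point force P=8 kN at a=18/5 m (b=L-a=12/5):
  θ_2 = -Pb(L²-b²-3x²)/(6LEI)  [x≤a] = -8·(12/5)·(6²-(12/5)²-3·3²)/(6·6·10000) = -27/156250 rad
Superposition: θ = Σ θ_i = -12381/20000000 rad ≈ -0.000619 rad

θ(3) = -12381/20000000 rad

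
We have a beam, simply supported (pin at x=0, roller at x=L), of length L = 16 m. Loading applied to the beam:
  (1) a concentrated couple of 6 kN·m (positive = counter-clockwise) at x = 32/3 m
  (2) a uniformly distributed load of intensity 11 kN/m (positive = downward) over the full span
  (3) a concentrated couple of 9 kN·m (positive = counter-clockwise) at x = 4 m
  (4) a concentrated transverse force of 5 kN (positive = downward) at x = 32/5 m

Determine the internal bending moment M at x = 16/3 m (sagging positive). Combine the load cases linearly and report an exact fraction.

Load 1 — applied couple M₀=6 kN·m at a=32/3 m (b=L-a=16/3):
  M_1 = M₀x/L  [x≤a] = 6·(16/3)/16 = 2 kN·m
Load 2 — uniform load w=11 kN/m over full span:
  M_2 = wx(L-x)/2 = 11·(16/3)·(16-(16/3))/2 = 2816/9 kN·m
Load 3 — applied couple M₀=9 kN·m at a=4 m (b=L-a=12):
  M_3 = M₀x/L - M₀  [x>a] = 9·(16/3)/16 - 9 = -6 kN·m
Load 4 — point force P=5 kN at a=32/5 m (b=L-a=48/5):
  M_4 = Pbx/L  [x≤a] = 5·(48/5)·(16/3)/16 = 16 kN·m
Superposition: M = Σ M_i = 2924/9 kN·m ≈ 324.888889 kN·m

M(16/3) = 2924/9 kN·m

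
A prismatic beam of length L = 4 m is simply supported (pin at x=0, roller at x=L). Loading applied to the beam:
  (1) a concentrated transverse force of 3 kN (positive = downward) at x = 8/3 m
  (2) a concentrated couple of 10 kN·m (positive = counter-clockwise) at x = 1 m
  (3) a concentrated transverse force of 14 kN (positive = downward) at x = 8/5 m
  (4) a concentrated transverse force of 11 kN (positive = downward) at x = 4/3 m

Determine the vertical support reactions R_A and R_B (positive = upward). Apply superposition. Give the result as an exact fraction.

R_A = 577/30 kN, R_B = 263/30 kN

Load 1 — point force P=3 kN at a=8/3 m (b=L-a=4/3):
  R_A = Pb/L = 3·(4/3)/4 = 1 kN
  R_B = Pa/L = 3·(8/3)/4 = 2 kN
Load 2 — applied couple M₀=10 kN·m at a=1 m (b=L-a=3):
  R_A = M₀/L = 10/4 = 5/2 kN
  R_B = -M₀/L = -10/4 = -5/2 kN
Load 3 — point force P=14 kN at a=8/5 m (b=L-a=12/5):
  R_A = Pb/L = 14·(12/5)/4 = 42/5 kN
  R_B = Pa/L = 14·(8/5)/4 = 28/5 kN
Load 4 — point force P=11 kN at a=4/3 m (b=L-a=8/3):
  R_A = Pb/L = 11·(8/3)/4 = 22/3 kN
  R_B = Pa/L = 11·(4/3)/4 = 11/3 kN
Superposition: R_A = 577/30 kN, R_B = 263/30 kN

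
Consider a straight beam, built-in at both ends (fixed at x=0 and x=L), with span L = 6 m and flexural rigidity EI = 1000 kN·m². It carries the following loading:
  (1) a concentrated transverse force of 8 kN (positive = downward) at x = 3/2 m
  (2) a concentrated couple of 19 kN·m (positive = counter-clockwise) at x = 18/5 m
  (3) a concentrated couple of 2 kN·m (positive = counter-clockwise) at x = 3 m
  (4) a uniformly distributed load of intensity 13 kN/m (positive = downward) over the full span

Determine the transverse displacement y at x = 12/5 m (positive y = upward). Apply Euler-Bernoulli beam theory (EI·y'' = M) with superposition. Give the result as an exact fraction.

y(12/5) = -328671/6250000 m

Load 1 — point force P=8 kN at a=3/2 m (b=L-a=9/2):
  y_1 = -Pa²(L-x)²(3bL-(3b+a)(L-x))/(6L³EI)  [x>a] = -8·(3/2)²·(6-(12/5))²·(3·(9/2)·6-(3·(9/2)+(3/2))·(6-(12/5)))/(6·6³·1000) = -243/50000 m
Load 2 — applied couple M₀=19 kN·m at a=18/5 m (b=L-a=12/5):
  y_2 = (R_Ax³/6 - M_Ax²/2)/EI  [x≤a] with R_A=114/25, M_A=152/25 = ((114/25)·(12/5)³/6 - (152/25)·(12/5)²/2)/1000 = -2736/390625 m
Load 3 — applied couple M₀=2 kN·m at a=3 m (b=L-a=3):
  y_3 = (R_Ax³/6 - M_Ax²/2)/EI  [x≤a] with R_A=1/2, M_A=1/2 = ((1/2)·(12/5)³/6 - (1/2)·(12/5)²/2)/1000 = -9/31250 m
Load 4 — uniform load w=13 kN/m over full span:
  y_4 = -wx²(L-x)²/(24EI) = -13·(12/5)²·(6-(12/5))²/(24·1000) = -3159/78125 m
Superposition: y = Σ y_i = -328671/6250000 m ≈ -0.052587 m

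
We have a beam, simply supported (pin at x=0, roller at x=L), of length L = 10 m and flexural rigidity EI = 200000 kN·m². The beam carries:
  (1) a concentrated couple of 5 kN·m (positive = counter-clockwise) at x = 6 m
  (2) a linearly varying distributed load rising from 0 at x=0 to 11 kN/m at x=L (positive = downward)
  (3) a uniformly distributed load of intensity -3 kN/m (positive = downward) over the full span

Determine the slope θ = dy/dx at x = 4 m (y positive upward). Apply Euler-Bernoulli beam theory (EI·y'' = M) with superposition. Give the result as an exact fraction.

Load 1 — applied couple M₀=5 kN·m at a=6 m (b=L-a=4):
  θ_1 = (M₀x²/(2L)+C₁)/EI  [x≤a] with C₁=M₀(3b²-L²)/(6L)=-13/3 = (5·4²/(2·10)+(-13/3))/200000 = -1/600000 rad
Load 2 — triangular load w₀=11 kN/m (0→w₀ over full span):
  θ_2 = -w₀(7L⁴-30L²x²+15x⁴)/(360LEI) = -11·(7·10⁴-30·10²·4²+15·4⁴)/(360·10·200000) = -3553/9000000 rad
Load 3 — uniform load w=-3 kN/m over full span:
  θ_3 = -w(L³-6Lx²+4x³)/(24EI) = -(-3)·(10³-6·10·4²+4·4³)/(24·200000) = 37/200000 rad
Superposition: θ = Σ θ_i = -1903/9000000 rad ≈ -0.000211 rad

θ(4) = -1903/9000000 rad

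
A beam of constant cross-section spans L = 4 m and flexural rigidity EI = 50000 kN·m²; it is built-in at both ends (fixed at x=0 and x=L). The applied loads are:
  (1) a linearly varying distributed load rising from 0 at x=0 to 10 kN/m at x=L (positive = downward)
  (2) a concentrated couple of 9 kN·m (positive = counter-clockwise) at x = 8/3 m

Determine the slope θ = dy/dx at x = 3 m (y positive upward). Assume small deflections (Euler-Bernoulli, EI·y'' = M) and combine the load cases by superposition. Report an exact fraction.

Load 1 — triangular load w₀=10 kN/m (0→w₀ over full span):
  θ_1 = -w₀(2x(L-x)(L-2x)(x+2L)+x²(L-x)²)/(120LEI) = -10·(2·3·(4-3)·(4-2·3)·(3+2·4)+3²·(4-3)²)/(120·4·50000) = 41/800000 rad
Load 2 — applied couple M₀=9 kN·m at a=8/3 m (b=L-a=4/3):
  θ_2 = (R_Ax²/2 - M_Ax - M₀(x-a))/EI  [x>a] with R_A=3, M_A=3 = (3·3²/2 - 3·3 - 9·(3-(8/3)))/50000 = 3/100000 rad
Superposition: θ = Σ θ_i = 13/160000 rad ≈ 0.000081 rad

θ(3) = 13/160000 rad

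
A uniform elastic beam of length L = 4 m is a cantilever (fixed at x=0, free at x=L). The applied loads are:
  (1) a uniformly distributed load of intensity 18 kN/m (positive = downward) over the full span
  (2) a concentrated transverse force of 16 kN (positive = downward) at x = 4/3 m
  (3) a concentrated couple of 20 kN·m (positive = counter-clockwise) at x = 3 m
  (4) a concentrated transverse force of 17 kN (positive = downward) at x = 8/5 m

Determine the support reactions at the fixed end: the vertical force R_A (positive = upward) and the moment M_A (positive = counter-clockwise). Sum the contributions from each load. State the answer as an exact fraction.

Load 1 — uniform load w=18 kN/m over full span:
  R_A = wL = 18·4 = 72 kN
  M_A = wL²/2 = 18·4²/2 = 144 kN·m
Load 2 — point force P=16 kN at a=4/3 m (b=L-a=8/3):
  R_A = P = 16 kN
  M_A = Pa = 16·(4/3) = 64/3 kN·m
Load 3 — applied couple M₀=20 kN·m at a=3 m (b=L-a=1):
  R_A = 0 kN
  M_A = -M₀ = -20 kN·m
Load 4 — point force P=17 kN at a=8/5 m (b=L-a=12/5):
  R_A = P = 17 kN
  M_A = Pa = 17·(8/5) = 136/5 kN·m
Superposition: R_A = 105 kN, M_A = 2588/15 kN·m

R_A = 105 kN, M_A = 2588/15 kN·m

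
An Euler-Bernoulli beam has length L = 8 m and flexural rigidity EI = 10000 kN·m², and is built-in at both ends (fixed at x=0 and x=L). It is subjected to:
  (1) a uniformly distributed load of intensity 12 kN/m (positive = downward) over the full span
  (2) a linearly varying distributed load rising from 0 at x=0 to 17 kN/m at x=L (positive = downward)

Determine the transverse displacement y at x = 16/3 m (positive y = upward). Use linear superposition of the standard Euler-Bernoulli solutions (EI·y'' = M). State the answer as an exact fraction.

Load 1 — uniform load w=12 kN/m over full span:
  y_1 = -wx²(L-x)²/(24EI) = -12·(16/3)²·(8-(16/3))²/(24·10000) = -512/50625 m
Load 2 — triangular load w₀=17 kN/m (0→w₀ over full span):
  y_2 = -w₀x²(L-x)²(x+2L)/(120LEI) = -17·(16/3)²·(8-(16/3))²·((16/3)+2·8)/(120·8·10000) = -17408/2278125 m
Superposition: y = Σ y_i = -40448/2278125 m ≈ -0.017755 m

y(16/3) = -40448/2278125 m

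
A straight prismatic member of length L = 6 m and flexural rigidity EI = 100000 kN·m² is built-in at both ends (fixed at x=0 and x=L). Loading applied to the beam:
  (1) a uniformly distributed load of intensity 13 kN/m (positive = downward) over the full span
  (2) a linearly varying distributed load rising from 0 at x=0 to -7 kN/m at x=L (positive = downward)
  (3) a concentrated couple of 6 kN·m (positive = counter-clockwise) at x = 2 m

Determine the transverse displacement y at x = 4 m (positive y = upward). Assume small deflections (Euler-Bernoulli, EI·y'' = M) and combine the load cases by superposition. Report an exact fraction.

y(4) = -253/1125000 m

Load 1 — uniform load w=13 kN/m over full span:
  y_1 = -wx²(L-x)²/(24EI) = -13·4²·(6-4)²/(24·100000) = -13/37500 m
Load 2 — triangular load w₀=-7 kN/m (0→w₀ over full span):
  y_2 = -w₀x²(L-x)²(x+2L)/(120LEI) = -(-7)·4²·(6-4)²·(4+2·6)/(120·6·100000) = 14/140625 m
Load 3 — applied couple M₀=6 kN·m at a=2 m (b=L-a=4):
  y_3 = (R_Ax³/6 - M_Ax²/2 - M₀(x-a)²/2)/EI  [x>a] with R_A=4/3, M_A=0 = ((4/3)·4³/6 - 0·4²/2 - 6·(4-2)²/2)/100000 = 1/45000 m
Superposition: y = Σ y_i = -253/1125000 m ≈ -0.000225 m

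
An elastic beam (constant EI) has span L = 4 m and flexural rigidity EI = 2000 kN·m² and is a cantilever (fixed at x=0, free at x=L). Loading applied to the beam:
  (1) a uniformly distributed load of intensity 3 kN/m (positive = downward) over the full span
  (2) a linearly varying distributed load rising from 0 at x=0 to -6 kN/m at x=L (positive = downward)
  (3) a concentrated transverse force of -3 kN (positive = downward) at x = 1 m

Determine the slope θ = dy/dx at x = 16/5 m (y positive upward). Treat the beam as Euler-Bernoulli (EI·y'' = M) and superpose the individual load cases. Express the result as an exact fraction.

Load 1 — uniform load w=3 kN/m over full span:
  θ_1 = -wx(x²-3Lx+3L²)/(6EI) = -3·(16/5)·((16/5)²-3·4·(16/5)+3·4²)/(6·2000) = -248/15625 rad
Load 2 — triangular load w₀=-6 kN/m (0→w₀ over full span):
  θ_2 = (w₀Lx²/4-w₀L²x/3-w₀x⁴/(24L))/EI = ((-6)·4·(16/5)²/4-(-6)·4²·(16/5)/3-(-6)·(16/5)⁴/(24·4))/2000 = 1856/78125 rad
Load 3 — point force P=-3 kN at a=1 m (b=L-a=3):
  θ_3 = -Pa²/(2EI)  [x>a] = -(-3)·1²/(2·2000) = 3/4000 rad
Superposition: θ = Σ θ_i = 21587/2500000 rad ≈ 0.008635 rad

θ(16/5) = 21587/2500000 rad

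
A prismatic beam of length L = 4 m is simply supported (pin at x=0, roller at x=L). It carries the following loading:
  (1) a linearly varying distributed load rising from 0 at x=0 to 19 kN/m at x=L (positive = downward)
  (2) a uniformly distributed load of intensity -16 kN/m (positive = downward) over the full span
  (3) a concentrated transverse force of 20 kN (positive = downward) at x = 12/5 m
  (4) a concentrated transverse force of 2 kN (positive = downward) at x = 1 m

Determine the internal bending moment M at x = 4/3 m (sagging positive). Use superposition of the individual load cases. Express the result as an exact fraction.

M(4/3) = -116/81 kN·m

Load 1 — triangular load w₀=19 kN/m (0→w₀ over full span):
  M_1 = w₀Lx/6 - w₀x³/(6L) = 19·4·(4/3)/6 - 19·(4/3)³/(6·4) = 1216/81 kN·m
Load 2 — uniform load w=-16 kN/m over full span:
  M_2 = wx(L-x)/2 = (-16)·(4/3)·(4-(4/3))/2 = -256/9 kN·m
Load 3 — point force P=20 kN at a=12/5 m (b=L-a=8/5):
  M_3 = Pbx/L  [x≤a] = 20·(8/5)·(4/3)/4 = 32/3 kN·m
Load 4 — point force P=2 kN at a=1 m (b=L-a=3):
  M_4 = Pa(L-x)/L  [x>a] = 2·1·(4-(4/3))/4 = 4/3 kN·m
Superposition: M = Σ M_i = -116/81 kN·m ≈ -1.432099 kN·m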